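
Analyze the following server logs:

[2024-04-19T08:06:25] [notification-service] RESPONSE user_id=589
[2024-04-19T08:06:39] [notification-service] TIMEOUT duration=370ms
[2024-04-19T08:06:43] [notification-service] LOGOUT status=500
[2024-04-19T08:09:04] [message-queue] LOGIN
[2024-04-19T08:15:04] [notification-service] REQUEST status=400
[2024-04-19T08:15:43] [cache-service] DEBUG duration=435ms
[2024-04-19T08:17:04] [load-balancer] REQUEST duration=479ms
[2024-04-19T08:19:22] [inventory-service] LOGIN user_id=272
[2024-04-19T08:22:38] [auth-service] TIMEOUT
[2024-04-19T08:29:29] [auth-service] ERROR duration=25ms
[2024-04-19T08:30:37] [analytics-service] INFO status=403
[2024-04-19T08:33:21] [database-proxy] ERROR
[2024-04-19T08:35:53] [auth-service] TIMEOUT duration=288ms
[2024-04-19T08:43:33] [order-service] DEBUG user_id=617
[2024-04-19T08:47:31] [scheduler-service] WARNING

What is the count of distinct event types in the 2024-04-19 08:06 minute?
3

To count unique event types:

1. Filter events in the minute starting at 2024-04-19 08:06
2. Extract event types from matching entries
3. Count unique types: 3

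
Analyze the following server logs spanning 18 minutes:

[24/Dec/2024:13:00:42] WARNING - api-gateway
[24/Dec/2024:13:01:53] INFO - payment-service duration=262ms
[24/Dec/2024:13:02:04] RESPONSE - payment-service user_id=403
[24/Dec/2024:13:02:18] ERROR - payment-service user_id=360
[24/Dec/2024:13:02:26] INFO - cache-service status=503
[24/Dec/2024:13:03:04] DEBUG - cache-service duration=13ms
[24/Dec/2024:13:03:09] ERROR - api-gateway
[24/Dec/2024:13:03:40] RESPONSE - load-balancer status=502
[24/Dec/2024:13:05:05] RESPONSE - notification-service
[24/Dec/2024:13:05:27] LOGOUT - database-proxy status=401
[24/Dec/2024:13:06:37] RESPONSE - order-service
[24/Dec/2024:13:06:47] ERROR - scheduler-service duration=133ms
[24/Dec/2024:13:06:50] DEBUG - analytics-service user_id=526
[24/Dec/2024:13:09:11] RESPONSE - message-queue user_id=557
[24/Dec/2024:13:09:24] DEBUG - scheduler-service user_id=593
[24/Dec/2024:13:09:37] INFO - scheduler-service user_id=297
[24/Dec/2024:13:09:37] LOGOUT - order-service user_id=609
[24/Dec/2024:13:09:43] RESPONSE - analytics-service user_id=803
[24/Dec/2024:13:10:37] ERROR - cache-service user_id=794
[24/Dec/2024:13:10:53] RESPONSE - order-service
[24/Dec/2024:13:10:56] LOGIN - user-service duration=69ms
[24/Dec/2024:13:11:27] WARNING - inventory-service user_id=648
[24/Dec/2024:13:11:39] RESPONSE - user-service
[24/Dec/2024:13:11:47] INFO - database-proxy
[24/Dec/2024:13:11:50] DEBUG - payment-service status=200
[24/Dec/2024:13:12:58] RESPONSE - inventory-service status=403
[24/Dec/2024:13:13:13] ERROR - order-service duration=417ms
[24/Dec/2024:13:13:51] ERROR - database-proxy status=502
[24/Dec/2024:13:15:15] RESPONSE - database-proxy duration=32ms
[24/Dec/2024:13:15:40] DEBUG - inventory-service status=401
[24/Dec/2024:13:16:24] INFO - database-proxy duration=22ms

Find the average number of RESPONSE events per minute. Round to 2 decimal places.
0.56

To calculate the rate:

1. Count total RESPONSE events: 10
2. Total time period: 18 minutes
3. Rate = 10 / 18 = 0.56 events per minute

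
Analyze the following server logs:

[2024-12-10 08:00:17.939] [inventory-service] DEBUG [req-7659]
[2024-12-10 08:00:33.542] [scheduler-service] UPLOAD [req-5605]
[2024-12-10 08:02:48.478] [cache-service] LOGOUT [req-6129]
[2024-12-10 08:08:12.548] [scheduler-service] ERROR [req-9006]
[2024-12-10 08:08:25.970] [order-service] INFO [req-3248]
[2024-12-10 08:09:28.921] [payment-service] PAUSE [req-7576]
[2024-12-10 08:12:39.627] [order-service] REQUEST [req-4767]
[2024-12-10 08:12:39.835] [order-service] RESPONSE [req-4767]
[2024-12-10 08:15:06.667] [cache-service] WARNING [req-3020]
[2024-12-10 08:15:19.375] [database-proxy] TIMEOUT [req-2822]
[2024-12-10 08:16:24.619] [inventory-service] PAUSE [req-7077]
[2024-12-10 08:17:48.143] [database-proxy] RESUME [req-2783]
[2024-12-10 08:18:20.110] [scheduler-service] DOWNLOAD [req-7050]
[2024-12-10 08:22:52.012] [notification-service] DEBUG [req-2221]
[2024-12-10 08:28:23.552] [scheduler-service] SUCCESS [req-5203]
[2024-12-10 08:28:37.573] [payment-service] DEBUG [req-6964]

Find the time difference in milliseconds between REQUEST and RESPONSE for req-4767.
208

To calculate latency:

1. Find REQUEST with id req-4767: 2024-12-10 08:12:39.627
2. Find RESPONSE with id req-4767: 2024-12-10 08:12:39.835
3. Latency: 2024-12-10 08:12:39.835 - 2024-12-10 08:12:39.627 = 208ms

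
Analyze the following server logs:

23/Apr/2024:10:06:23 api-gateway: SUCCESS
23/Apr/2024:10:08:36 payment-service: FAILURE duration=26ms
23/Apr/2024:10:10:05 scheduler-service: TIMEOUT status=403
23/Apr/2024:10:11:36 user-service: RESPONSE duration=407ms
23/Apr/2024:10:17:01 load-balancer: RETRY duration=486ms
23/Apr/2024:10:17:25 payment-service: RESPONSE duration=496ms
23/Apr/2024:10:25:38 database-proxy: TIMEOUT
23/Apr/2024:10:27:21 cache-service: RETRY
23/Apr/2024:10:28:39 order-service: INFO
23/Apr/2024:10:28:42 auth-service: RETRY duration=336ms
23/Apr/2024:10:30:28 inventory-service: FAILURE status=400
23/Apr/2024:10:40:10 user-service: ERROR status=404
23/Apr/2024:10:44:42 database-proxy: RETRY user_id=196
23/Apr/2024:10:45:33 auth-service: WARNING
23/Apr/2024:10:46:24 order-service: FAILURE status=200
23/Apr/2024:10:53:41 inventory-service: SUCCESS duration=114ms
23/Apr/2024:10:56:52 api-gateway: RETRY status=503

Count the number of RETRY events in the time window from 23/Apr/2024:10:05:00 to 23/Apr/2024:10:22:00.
1

To count events in the time window:

1. Window boundaries: 23/Apr/2024:10:05:00 to 23/Apr/2024:10:22:00
2. Filter for RETRY events within this window
3. Count matching events: 1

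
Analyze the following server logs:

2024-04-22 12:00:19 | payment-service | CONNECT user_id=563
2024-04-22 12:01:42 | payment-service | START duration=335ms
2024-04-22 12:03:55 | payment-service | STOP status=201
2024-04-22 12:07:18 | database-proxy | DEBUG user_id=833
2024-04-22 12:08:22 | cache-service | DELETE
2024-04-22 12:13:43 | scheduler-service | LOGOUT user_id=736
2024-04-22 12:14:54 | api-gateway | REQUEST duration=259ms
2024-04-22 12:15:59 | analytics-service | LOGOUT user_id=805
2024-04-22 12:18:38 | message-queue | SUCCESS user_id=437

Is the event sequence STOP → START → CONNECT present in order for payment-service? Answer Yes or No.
No

To verify sequence order:

1. Find all events in sequence STOP → START → CONNECT for payment-service
2. Extract their timestamps
3. Check if timestamps are in ascending order
4. Result: No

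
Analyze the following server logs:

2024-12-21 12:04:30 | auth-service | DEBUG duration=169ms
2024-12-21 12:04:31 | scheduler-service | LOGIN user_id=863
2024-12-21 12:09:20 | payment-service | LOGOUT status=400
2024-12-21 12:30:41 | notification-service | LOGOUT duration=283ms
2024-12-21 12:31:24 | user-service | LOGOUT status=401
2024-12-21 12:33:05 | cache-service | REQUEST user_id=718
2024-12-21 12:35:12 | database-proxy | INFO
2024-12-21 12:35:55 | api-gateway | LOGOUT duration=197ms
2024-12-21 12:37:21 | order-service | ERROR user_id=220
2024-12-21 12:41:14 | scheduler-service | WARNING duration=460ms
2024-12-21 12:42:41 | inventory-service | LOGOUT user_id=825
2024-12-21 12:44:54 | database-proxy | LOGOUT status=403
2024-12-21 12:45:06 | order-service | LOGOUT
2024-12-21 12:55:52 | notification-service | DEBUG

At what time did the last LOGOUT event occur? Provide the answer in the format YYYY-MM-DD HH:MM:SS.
2024-12-21 12:45:06

To find the last event:

1. Filter for all LOGOUT events
2. Sort by timestamp
3. Select the last one
4. Timestamp: 2024-12-21 12:45:06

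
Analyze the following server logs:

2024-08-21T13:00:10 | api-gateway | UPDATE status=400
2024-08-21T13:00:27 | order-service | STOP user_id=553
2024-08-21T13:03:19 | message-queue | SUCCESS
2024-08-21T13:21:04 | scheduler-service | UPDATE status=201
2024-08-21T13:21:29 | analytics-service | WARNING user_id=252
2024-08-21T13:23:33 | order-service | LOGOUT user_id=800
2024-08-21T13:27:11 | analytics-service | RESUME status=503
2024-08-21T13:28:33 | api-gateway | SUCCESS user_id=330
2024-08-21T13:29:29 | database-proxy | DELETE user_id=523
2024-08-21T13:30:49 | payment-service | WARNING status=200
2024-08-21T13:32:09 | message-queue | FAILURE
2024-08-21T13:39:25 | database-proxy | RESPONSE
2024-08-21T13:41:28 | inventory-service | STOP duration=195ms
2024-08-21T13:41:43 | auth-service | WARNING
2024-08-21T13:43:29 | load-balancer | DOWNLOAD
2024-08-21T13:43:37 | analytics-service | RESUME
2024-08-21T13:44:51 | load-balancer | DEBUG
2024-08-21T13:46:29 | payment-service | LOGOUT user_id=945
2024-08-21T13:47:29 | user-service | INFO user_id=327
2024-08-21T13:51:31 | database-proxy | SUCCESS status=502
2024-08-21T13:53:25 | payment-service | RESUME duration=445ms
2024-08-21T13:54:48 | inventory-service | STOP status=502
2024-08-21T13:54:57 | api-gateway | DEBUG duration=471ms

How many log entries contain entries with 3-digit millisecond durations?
3

To find matching entries:

1. Pattern to match: entries with 3-digit millisecond durations
2. Scan each log entry for the pattern
3. Count matches: 3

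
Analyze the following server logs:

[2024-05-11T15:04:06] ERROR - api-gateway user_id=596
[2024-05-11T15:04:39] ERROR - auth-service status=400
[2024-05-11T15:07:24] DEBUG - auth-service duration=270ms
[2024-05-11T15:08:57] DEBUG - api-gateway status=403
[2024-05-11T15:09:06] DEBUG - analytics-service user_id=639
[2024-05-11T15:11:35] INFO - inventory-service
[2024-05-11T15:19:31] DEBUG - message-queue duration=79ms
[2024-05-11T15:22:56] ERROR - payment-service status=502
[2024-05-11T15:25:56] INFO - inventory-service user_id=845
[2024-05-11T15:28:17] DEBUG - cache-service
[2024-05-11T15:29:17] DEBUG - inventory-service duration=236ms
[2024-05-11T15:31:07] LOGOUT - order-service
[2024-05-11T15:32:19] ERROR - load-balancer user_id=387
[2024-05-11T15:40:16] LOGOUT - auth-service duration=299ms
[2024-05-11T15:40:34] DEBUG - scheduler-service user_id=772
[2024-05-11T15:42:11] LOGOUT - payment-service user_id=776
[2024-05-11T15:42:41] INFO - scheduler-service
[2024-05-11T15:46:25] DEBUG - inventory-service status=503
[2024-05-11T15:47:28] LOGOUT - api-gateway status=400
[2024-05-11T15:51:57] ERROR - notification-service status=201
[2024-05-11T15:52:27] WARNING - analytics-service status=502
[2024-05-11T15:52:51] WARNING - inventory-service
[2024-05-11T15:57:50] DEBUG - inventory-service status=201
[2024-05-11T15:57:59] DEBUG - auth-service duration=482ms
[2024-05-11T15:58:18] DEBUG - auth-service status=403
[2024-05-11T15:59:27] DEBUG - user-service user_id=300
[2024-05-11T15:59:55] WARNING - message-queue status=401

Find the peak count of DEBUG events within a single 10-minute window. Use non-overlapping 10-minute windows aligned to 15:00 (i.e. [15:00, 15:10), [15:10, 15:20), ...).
4

To find the burst window:

1. Divide the log period into non-overlapping 10-minute windows starting at 15:00
2. Count DEBUG events in each window
3. Find the window with maximum count
4. Maximum events in a window: 4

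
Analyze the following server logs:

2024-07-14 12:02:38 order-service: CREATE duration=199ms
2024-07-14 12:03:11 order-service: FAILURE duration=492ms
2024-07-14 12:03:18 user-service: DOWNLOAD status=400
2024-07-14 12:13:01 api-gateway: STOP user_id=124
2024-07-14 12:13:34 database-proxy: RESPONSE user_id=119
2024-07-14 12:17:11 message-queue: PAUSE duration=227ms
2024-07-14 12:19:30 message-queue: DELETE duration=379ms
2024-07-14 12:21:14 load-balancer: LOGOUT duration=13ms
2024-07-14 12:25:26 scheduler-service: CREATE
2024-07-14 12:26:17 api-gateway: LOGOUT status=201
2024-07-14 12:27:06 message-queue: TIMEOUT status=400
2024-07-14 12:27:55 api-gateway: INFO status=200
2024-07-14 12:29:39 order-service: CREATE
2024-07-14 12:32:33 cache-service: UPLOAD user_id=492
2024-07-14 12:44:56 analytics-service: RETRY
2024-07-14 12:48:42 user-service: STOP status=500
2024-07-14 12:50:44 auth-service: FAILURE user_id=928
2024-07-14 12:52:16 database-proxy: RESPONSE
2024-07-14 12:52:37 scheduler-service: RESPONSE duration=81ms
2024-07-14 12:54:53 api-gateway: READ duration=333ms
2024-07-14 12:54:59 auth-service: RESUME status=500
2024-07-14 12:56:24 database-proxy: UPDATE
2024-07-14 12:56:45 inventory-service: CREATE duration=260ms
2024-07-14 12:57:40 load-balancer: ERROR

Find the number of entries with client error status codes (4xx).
2

To find matching entries:

1. Pattern to match: client error status codes (4xx)
2. Scan each log entry for the pattern
3. Count matches: 2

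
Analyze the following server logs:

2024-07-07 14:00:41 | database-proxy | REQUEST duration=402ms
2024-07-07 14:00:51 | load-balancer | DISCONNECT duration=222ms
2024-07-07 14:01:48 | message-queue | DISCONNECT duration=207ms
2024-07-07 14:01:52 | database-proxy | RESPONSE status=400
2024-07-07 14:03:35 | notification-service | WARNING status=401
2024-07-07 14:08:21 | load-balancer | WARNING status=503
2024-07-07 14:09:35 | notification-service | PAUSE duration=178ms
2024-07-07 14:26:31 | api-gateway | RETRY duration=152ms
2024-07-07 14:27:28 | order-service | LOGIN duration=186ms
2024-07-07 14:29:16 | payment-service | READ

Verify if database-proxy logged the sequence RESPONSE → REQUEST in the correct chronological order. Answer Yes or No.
No

To verify sequence order:

1. Find all events in sequence RESPONSE → REQUEST for database-proxy
2. Extract their timestamps
3. Check if timestamps are in ascending order
4. Result: No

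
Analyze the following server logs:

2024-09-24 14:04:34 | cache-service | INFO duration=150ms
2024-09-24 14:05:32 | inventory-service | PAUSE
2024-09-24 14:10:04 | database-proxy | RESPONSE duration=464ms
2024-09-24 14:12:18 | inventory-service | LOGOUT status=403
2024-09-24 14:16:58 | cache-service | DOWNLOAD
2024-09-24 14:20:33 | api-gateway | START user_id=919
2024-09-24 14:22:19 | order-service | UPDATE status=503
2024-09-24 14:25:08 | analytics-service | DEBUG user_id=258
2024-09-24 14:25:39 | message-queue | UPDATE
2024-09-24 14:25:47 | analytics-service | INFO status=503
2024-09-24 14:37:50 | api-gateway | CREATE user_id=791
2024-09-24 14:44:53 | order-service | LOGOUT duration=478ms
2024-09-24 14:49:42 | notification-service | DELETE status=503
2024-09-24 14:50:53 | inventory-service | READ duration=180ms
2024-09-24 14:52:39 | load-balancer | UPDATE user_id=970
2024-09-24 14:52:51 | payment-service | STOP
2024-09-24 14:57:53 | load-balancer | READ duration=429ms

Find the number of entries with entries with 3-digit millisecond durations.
5

To find matching entries:

1. Pattern to match: entries with 3-digit millisecond durations
2. Scan each log entry for the pattern
3. Count matches: 5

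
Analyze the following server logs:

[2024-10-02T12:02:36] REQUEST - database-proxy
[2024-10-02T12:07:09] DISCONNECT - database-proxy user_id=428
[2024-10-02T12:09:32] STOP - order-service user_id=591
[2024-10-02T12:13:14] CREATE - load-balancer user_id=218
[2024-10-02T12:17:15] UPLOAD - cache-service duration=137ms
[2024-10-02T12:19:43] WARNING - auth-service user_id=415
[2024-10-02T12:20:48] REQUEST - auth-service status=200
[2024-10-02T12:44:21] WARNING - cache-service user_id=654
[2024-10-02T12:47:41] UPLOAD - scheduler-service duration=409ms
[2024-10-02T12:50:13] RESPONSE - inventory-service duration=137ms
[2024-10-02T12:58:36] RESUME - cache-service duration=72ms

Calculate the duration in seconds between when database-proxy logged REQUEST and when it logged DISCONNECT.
273

To find the time between events:

1. Locate the first REQUEST event for database-proxy: 2024-10-02T12:02:36
2. Locate the first DISCONNECT event for database-proxy: 2024-10-02T12:07:09
3. Calculate the difference: 2024-10-02T12:07:09 - 2024-10-02T12:02:36 = 273 seconds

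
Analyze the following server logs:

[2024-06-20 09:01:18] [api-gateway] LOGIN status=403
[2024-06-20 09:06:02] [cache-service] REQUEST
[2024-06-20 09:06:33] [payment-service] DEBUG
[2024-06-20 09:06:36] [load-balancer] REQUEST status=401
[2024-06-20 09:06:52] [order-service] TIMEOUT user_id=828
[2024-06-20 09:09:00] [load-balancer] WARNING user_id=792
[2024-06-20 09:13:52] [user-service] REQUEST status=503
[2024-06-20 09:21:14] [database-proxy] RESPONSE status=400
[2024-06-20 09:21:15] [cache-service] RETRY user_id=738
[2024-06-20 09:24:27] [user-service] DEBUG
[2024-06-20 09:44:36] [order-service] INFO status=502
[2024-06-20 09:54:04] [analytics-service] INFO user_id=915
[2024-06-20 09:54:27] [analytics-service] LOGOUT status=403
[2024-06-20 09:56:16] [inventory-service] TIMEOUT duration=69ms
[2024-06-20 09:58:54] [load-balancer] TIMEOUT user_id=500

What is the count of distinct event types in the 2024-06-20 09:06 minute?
3

To count unique event types:

1. Filter events in the minute starting at 2024-06-20 09:06
2. Extract event types from matching entries
3. Count unique types: 3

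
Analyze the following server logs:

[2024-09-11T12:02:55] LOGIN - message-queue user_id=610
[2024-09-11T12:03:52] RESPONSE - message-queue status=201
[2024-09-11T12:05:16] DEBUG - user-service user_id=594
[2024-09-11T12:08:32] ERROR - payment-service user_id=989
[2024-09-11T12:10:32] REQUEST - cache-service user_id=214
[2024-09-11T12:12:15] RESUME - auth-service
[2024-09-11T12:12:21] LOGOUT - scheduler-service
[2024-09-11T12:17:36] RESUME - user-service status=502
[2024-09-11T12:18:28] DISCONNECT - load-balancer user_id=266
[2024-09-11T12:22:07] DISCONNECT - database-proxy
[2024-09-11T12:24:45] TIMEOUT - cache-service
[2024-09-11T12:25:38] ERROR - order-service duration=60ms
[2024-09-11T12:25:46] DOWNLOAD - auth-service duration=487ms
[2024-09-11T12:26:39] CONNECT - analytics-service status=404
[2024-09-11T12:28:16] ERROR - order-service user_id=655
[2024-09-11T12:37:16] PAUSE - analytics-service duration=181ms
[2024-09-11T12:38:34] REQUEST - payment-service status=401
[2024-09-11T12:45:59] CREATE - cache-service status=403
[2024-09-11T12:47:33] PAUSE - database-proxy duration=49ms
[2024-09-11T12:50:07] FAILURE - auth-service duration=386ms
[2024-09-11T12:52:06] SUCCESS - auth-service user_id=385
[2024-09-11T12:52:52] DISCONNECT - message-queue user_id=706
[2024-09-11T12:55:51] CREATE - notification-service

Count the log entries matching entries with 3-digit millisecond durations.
3

To find matching entries:

1. Pattern to match: entries with 3-digit millisecond durations
2. Scan each log entry for the pattern
3. Count matches: 3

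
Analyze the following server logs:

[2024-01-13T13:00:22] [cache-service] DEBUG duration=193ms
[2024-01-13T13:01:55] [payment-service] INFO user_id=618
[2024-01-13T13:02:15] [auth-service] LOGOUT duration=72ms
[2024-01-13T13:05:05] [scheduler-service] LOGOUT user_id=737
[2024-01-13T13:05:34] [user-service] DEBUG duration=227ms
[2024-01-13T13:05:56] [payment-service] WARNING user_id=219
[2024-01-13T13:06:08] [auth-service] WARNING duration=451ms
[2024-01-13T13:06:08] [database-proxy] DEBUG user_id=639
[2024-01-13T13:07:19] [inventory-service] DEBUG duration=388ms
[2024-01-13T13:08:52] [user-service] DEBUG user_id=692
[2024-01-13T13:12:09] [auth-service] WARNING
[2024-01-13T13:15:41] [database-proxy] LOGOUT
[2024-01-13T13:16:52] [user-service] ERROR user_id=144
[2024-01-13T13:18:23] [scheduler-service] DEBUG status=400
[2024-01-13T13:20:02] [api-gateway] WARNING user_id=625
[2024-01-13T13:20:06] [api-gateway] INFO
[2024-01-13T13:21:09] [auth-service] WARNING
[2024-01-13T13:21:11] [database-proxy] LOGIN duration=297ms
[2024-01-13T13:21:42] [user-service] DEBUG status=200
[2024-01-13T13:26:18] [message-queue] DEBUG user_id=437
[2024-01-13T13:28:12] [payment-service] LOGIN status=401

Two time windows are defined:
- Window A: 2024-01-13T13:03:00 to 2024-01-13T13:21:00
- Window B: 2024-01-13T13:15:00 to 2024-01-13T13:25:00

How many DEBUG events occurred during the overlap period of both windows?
1

To find overlap events:

1. Window A: 2024-01-13T13:03:00 to 2024-01-13T13:21:00
2. Window B: 2024-01-13T13:15:00 to 2024-01-13T13:25:00
3. Overlap period: 2024-01-13T13:15:00 to 2024-01-13T13:21:00
4. Count DEBUG events in overlap: 1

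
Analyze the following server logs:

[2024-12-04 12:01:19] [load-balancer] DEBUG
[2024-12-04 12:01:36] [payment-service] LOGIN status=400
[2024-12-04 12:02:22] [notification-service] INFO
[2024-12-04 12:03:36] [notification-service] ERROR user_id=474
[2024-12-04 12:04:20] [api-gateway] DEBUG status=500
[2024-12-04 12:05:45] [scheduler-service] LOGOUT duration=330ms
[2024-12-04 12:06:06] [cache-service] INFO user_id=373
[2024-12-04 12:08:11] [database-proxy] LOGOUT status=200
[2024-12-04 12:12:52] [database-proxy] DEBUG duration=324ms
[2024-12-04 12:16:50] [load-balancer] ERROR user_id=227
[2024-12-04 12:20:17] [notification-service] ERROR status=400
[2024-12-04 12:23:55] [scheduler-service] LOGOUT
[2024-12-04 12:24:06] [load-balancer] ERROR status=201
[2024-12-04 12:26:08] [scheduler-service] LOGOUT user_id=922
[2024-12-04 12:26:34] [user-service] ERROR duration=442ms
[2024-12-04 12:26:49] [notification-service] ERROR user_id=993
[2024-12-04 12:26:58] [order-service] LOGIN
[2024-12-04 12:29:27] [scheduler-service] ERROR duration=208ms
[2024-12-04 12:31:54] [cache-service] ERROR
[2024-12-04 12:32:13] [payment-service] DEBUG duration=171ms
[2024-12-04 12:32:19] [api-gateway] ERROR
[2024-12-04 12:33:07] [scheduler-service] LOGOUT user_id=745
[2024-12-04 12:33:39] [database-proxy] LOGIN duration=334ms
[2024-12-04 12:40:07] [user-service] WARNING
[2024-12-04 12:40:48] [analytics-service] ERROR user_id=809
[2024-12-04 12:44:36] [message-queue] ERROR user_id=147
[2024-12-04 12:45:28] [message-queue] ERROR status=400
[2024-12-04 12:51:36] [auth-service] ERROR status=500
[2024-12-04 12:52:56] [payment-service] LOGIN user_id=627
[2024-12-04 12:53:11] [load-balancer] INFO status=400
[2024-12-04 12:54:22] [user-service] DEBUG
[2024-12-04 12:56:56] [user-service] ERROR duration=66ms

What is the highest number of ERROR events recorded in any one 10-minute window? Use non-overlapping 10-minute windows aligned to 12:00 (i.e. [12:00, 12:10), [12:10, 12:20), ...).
5

To find the burst window:

1. Divide the log period into non-overlapping 10-minute windows starting at 12:00
2. Count ERROR events in each window
3. Find the window with maximum count
4. Maximum events in a window: 5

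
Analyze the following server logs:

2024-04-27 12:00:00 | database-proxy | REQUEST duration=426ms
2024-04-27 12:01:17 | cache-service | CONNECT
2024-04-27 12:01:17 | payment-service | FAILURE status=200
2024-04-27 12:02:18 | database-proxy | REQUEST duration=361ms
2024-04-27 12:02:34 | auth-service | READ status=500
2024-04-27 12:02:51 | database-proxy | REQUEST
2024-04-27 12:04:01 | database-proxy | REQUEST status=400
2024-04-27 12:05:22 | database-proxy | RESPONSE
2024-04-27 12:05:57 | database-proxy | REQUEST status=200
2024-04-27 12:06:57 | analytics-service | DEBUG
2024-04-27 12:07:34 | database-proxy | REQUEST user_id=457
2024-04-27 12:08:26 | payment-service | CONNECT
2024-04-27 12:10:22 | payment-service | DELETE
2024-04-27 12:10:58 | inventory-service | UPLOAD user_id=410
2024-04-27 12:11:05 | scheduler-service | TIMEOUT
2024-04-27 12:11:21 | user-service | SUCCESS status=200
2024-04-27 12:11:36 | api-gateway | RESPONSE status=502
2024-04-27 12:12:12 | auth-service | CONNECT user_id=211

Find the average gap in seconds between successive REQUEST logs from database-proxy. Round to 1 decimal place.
90.8

To calculate average interval:

1. Find all REQUEST events for database-proxy in order
2. Calculate time gaps between consecutive events
3. Compute mean of gaps: 454 / 5 = 90.8 seconds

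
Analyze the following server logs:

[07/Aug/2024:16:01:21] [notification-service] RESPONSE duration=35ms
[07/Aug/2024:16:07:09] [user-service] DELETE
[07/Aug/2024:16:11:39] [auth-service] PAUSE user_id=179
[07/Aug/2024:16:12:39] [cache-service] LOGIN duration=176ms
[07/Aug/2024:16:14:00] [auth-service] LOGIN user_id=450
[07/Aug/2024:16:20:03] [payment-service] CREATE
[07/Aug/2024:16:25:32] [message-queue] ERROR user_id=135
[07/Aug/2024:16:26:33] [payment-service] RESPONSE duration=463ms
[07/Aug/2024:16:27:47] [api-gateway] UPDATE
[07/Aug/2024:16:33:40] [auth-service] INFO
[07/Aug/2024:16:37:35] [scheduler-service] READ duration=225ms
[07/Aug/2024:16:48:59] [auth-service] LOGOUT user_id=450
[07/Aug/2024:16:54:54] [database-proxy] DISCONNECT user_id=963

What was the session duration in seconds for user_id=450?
2099

To calculate session duration:

1. Find LOGIN event for user_id=450: 07/Aug/2024:16:14:00
2. Find LOGOUT event for user_id=450: 07/Aug/2024:16:48:59
3. Session duration: 07/Aug/2024:16:48:59 - 07/Aug/2024:16:14:00 = 2099 seconds (34 minutes)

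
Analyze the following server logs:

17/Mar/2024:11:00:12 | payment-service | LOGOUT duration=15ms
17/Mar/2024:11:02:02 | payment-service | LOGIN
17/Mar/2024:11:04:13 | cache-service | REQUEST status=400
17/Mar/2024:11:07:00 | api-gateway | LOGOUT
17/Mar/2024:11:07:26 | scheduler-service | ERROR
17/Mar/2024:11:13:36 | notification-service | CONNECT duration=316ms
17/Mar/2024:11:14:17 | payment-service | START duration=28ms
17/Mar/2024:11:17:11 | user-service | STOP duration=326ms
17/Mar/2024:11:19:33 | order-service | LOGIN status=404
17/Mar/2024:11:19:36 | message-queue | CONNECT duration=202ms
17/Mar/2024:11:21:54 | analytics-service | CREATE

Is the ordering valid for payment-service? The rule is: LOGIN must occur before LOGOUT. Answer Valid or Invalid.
Invalid

To validate ordering:

1. Required order: LOGIN → LOGOUT
2. Rule: LOGIN must occur before LOGOUT
3. Check actual order of events for payment-service
4. Result: Invalid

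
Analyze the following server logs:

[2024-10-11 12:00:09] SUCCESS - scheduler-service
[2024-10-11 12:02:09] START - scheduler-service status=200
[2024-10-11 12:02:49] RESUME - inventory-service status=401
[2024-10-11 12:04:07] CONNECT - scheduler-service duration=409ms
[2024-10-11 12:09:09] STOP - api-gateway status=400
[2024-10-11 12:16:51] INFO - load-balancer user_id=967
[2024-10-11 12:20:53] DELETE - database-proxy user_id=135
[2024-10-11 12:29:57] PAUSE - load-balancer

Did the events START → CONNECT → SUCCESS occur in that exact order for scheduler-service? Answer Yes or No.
No

To verify sequence order:

1. Find all events in sequence START → CONNECT → SUCCESS for scheduler-service
2. Extract their timestamps
3. Check if timestamps are in ascending order
4. Result: No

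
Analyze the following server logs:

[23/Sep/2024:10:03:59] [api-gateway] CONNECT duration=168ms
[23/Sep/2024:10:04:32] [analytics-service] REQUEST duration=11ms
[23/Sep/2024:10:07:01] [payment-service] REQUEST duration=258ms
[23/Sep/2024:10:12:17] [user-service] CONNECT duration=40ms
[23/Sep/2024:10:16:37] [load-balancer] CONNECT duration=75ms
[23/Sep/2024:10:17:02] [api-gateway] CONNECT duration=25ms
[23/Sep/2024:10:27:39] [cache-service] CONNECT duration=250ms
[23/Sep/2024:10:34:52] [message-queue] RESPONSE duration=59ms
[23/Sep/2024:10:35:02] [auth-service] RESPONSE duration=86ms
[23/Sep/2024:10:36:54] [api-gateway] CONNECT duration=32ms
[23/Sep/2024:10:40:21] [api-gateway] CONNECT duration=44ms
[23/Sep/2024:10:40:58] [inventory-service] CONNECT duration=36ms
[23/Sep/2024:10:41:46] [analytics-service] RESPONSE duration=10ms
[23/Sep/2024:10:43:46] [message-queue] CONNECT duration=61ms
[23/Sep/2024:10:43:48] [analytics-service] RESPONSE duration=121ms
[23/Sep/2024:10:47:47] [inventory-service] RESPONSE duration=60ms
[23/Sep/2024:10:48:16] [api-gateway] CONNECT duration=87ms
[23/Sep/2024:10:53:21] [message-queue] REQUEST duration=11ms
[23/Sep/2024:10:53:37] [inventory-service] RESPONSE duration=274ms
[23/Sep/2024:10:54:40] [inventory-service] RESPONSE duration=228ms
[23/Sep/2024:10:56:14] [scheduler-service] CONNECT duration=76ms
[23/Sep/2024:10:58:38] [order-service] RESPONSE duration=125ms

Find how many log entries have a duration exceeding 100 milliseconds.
7

To count timeouts:

1. Threshold: 100ms
2. Extract duration from each log entry
3. Count entries where duration > 100
4. Timeout count: 7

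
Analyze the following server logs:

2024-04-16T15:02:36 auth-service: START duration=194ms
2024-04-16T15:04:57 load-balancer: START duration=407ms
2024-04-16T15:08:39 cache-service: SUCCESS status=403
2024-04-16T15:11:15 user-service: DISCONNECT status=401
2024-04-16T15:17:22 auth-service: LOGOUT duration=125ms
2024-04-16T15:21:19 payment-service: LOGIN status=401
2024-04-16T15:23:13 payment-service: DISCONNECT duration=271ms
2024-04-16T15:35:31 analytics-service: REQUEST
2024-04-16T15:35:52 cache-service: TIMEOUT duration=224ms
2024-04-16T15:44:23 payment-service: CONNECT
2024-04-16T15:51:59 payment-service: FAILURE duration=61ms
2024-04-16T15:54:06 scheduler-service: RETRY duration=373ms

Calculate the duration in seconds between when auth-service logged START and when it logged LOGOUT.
886

To find the time between events:

1. Locate the first START event for auth-service: 2024-04-16T15:02:36
2. Locate the first LOGOUT event for auth-service: 2024-04-16T15:17:22
3. Calculate the difference: 2024-04-16T15:17:22 - 2024-04-16T15:02:36 = 886 seconds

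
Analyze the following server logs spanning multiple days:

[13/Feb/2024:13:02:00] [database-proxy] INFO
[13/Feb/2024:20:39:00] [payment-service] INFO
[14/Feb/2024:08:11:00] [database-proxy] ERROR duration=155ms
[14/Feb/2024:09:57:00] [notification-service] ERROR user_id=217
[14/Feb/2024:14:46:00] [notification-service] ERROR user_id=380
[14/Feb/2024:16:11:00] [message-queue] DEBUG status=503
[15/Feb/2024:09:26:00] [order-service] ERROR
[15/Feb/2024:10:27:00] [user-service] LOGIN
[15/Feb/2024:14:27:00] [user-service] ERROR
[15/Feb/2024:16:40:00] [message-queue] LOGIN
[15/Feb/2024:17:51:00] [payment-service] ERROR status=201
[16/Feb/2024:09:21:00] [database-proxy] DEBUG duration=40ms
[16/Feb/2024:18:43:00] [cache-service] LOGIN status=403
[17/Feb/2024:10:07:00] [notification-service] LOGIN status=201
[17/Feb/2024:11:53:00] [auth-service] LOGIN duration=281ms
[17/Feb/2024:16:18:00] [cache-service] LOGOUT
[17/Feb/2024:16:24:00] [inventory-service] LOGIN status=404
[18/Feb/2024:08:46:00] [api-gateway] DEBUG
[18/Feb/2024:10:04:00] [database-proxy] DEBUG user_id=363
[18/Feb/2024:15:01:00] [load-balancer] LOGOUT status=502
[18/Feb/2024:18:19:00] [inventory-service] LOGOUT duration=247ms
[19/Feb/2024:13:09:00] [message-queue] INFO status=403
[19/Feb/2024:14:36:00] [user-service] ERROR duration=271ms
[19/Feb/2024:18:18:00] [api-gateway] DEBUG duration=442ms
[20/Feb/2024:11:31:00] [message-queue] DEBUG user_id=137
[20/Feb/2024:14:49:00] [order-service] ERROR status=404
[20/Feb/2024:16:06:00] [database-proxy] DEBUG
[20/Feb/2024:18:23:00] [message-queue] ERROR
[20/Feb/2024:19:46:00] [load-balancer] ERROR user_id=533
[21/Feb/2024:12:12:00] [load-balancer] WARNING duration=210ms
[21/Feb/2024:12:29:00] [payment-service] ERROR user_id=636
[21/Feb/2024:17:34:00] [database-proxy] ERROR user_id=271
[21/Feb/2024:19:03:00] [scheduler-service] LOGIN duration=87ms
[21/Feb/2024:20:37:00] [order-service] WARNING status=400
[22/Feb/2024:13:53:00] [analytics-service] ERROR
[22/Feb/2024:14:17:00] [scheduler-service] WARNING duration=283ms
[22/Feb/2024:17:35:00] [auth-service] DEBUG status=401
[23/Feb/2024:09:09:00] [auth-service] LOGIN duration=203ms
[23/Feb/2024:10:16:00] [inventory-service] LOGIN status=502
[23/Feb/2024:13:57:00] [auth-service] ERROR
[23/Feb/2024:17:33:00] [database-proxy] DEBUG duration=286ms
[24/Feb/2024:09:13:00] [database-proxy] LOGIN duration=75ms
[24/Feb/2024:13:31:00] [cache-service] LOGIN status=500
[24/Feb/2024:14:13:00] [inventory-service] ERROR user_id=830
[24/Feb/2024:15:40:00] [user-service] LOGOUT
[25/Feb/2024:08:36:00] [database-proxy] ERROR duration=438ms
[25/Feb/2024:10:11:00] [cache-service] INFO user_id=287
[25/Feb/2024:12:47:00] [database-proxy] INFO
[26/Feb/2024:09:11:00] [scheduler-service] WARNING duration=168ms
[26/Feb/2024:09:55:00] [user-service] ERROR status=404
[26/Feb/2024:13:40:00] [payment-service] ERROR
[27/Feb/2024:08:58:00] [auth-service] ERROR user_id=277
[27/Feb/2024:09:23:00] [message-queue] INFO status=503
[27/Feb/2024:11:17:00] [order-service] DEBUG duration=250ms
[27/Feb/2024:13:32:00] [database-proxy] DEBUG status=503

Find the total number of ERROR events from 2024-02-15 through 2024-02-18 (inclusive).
3

To filter by date range:

1. Date range: 2024-02-15 through 2024-02-18, both dates inclusive
2. Filter for ERROR events whose date falls in this range
3. Count matching events: 3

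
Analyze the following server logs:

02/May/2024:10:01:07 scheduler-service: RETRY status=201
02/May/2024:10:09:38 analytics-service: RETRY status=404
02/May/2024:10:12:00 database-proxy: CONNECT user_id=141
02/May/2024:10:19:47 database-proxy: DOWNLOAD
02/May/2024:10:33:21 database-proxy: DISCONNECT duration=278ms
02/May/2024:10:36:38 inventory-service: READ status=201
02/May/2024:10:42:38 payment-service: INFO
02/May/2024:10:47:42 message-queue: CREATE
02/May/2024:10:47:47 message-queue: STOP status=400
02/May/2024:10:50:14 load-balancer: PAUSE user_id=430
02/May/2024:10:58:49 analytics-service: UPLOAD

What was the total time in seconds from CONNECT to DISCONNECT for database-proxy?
1281

To calculate state duration:

1. Find CONNECT event for database-proxy: 02/May/2024:10:12:00
2. Find DISCONNECT event for database-proxy: 02/May/2024:10:33:21
3. Calculate duration: 02/May/2024:10:33:21 - 02/May/2024:10:12:00 = 1281 seconds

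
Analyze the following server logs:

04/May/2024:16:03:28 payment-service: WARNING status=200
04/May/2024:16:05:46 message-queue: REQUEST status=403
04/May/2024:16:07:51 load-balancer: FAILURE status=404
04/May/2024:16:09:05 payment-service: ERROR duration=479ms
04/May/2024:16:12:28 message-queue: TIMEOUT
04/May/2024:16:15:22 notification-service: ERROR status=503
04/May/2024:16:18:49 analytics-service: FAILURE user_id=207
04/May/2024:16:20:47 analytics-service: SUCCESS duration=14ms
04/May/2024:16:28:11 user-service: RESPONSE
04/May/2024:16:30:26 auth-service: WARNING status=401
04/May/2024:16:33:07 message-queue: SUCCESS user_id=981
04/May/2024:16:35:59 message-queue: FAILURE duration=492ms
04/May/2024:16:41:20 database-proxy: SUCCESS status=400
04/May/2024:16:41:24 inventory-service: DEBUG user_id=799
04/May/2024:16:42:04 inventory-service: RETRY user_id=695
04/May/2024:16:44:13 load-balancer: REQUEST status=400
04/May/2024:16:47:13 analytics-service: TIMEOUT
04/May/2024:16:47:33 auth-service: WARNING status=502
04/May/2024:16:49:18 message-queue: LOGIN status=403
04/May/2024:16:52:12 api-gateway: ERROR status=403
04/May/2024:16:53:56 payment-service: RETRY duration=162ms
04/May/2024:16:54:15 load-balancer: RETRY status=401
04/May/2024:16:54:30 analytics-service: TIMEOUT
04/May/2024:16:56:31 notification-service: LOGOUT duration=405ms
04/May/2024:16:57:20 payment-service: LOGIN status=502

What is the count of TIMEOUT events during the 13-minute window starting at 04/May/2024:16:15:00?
0

To count events in the time window:

1. Window boundaries: 04/May/2024:16:15:00 to 04/May/2024:16:28:00
2. Filter for TIMEOUT events within this window
3. Count matching events: 0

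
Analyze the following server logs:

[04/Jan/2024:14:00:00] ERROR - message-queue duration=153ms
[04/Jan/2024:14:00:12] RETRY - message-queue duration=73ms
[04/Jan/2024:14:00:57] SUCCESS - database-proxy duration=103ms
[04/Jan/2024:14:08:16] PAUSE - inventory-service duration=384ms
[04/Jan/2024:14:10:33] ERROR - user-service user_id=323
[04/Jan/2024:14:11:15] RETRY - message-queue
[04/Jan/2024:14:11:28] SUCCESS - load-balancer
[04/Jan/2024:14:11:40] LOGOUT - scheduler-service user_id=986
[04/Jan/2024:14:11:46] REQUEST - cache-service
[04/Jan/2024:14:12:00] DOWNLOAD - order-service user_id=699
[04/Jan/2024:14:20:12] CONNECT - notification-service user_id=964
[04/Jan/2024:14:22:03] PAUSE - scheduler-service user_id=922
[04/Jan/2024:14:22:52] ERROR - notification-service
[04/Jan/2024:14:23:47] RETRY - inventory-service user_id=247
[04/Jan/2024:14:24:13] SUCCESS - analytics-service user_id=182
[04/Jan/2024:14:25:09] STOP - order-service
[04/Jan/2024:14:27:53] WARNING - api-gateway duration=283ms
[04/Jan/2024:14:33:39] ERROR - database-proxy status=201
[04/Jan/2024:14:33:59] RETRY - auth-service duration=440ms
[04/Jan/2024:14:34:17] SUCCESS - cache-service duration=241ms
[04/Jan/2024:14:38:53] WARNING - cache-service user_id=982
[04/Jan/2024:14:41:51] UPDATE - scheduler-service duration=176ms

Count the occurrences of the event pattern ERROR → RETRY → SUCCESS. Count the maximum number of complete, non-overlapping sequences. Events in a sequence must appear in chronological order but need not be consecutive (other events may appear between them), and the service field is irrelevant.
4

To count sequences:

1. Look for pattern: ERROR → RETRY → SUCCESS
2. Greedily scan the log in chronological order, matching each sequence element in turn (ignoring service)
3. Each time the full pattern completes, increment the count and restart matching from the next event
4. Complete non-overlapping sequences found: 4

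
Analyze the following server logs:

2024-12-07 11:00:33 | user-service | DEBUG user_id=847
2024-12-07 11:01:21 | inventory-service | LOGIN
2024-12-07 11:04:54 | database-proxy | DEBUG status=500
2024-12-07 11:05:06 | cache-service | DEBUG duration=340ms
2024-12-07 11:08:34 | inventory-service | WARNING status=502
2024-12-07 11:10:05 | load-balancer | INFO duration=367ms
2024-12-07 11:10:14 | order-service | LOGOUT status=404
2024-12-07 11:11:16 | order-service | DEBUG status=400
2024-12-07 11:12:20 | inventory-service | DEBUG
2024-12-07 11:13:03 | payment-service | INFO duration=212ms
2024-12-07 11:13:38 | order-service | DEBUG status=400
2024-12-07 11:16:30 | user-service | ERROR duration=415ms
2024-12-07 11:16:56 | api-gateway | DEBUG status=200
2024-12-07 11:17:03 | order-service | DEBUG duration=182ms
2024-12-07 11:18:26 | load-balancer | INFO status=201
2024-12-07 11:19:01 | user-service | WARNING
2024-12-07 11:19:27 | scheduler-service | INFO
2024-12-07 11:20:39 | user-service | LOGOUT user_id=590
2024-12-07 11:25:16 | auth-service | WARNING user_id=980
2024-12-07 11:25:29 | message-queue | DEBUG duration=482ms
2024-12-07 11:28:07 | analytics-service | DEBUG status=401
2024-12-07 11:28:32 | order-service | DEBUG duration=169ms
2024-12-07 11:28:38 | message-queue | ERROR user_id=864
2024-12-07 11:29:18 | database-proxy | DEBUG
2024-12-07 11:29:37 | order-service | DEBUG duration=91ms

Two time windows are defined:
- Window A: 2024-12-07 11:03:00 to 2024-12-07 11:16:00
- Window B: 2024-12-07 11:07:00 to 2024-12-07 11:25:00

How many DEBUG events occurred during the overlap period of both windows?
3

To find overlap events:

1. Window A: 2024-12-07 11:03:00 to 2024-12-07 11:16:00
2. Window B: 2024-12-07 11:07:00 to 2024-12-07 11:25:00
3. Overlap period: 2024-12-07 11:07:00 to 2024-12-07 11:16:00
4. Count DEBUG events in overlap: 3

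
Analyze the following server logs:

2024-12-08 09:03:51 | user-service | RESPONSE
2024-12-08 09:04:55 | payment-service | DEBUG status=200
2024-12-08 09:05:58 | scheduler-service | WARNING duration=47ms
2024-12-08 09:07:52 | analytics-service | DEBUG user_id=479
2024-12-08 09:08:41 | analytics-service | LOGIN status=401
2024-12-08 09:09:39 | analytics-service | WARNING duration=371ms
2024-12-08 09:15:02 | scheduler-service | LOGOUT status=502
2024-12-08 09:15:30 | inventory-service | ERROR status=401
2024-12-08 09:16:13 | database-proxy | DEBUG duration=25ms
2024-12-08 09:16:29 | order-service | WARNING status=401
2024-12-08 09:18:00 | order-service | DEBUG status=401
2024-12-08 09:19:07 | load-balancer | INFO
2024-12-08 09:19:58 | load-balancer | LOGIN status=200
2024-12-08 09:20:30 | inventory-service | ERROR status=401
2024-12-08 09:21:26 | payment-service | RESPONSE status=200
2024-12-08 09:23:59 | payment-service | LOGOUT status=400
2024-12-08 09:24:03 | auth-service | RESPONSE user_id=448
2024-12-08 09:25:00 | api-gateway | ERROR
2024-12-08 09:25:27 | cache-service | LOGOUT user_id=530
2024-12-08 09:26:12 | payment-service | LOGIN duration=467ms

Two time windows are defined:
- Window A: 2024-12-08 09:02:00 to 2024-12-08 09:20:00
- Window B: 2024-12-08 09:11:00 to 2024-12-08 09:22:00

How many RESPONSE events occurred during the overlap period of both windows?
0

To find overlap events:

1. Window A: 2024-12-08 09:02:00 to 2024-12-08 09:20:00
2. Window B: 2024-12-08 09:11:00 to 2024-12-08 09:22:00
3. Overlap period: 2024-12-08 09:11:00 to 2024-12-08 09:20:00
4. Count RESPONSE events in overlap: 0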